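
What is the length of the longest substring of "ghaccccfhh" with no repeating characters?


Input: "ghaccccfhh"
Sliding window (track last position of each char):
  Position 0 ('g'): window [0,0] length 1 -- new best
  Position 1 ('h'): window [0,1] length 2 -- new best
  Position 2 ('a'): window [0,2] length 3 -- new best
  Position 3 ('c'): window [0,3] length 4 -- new best
  Position 4 ('c'): repeat (last at 3), move window start to 4
  Position 4 ('c'): window [4,4] length 1
  Position 5 ('c'): repeat (last at 4), move window start to 5
  Position 5 ('c'): window [5,5] length 1
  Position 6 ('c'): repeat (last at 5), move window start to 6
  Position 6 ('c'): window [6,6] length 1
  Position 7 ('f'): window [6,7] length 2
  Position 8 ('h'): window [6,8] length 3
  Position 9 ('h'): repeat (last at 8), move window start to 9
  Position 9 ('h'): window [9,9] length 1
Longest substring with no repeats: "ghac" with length 4

4


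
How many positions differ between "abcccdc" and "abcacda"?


Comparing "abcccdc" and "abcacda" position by position:
  Position 0: 'a' vs 'a' => same
  Position 1: 'b' vs 'b' => same
  Position 2: 'c' vs 'c' => same
  Position 3: 'c' vs 'a' => DIFFER
  Position 4: 'c' vs 'c' => same
  Position 5: 'd' vs 'd' => same
  Position 6: 'c' vs 'a' => DIFFER
Positions that differ: 2

2


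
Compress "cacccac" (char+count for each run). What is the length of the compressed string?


Input: cacccac
Runs:
  'c' x 1 => "c1"
  'a' x 1 => "a1"
  'c' x 3 => "c3"
  'a' x 1 => "a1"
  'c' x 1 => "c1"
Compressed: "c1a1c3a1c1"
Compressed length: 10

10


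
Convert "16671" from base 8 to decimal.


Input: "16671" in base 8
Positional expansion:
  Digit '1' (value 1) x 8^4 = 4096
  Digit '6' (value 6) x 8^3 = 3072
  Digit '6' (value 6) x 8^2 = 384
  Digit '7' (value 7) x 8^1 = 56
  Digit '1' (value 1) x 8^0 = 1
Sum = 7609

7609


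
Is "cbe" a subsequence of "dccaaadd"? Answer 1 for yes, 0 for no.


Check if "cbe" is a subsequence of "dccaaadd"
Greedy scan:
  Position 0 ('d'): no match needed
  Position 1 ('c'): matches sub[0] = 'c'
  Position 2 ('c'): no match needed
  Position 3 ('a'): no match needed
  Position 4 ('a'): no match needed
  Position 5 ('a'): no match needed
  Position 6 ('d'): no match needed
  Position 7 ('d'): no match needed
Only matched 1/3 characters => not a subsequence

0


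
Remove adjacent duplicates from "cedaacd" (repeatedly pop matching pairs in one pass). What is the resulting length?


Input: cedaacd
Stack-based adjacent duplicate removal:
  Read 'c': push. Stack: c
  Read 'e': push. Stack: ce
  Read 'd': push. Stack: ced
  Read 'a': push. Stack: ceda
  Read 'a': matches stack top 'a' => pop. Stack: ced
  Read 'c': push. Stack: cedc
  Read 'd': push. Stack: cedcd
Final stack: "cedcd" (length 5)

5


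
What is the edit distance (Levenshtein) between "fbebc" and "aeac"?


Computing edit distance: "fbebc" -> "aeac"
DP table:
           a    e    a    c
      0    1    2    3    4
  f   1    1    2    3    4
  b   2    2    2    3    4
  e   3    3    2    3    4
  b   4    4    3    3    4
  c   5    5    4    4    3
Edit distance = dp[5][4] = 3

3


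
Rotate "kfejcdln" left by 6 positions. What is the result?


Input: "kfejcdln", rotate left by 6
First 6 characters: "kfejcd"
Remaining characters: "ln"
Concatenate remaining + first: "ln" + "kfejcd" = "lnkfejcd"

lnkfejcd


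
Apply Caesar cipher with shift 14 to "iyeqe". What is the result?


Caesar cipher: shift "iyeqe" by 14
  'i' (pos 8) + 14 = pos 22 = 'w'
  'y' (pos 24) + 14 = pos 12 = 'm'
  'e' (pos 4) + 14 = pos 18 = 's'
  'q' (pos 16) + 14 = pos 4 = 'e'
  'e' (pos 4) + 14 = pos 18 = 's'
Result: wmses

wmses


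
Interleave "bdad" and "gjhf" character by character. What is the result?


Interleaving "bdad" and "gjhf":
  Position 0: 'b' from first, 'g' from second => "bg"
  Position 1: 'd' from first, 'j' from second => "dj"
  Position 2: 'a' from first, 'h' from second => "ah"
  Position 3: 'd' from first, 'f' from second => "df"
Result: bgdjahdf

bgdjahdf


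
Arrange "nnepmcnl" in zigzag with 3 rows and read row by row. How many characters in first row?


Zigzag "nnepmcnl" into 3 rows:
Placing characters:
  'n' => row 0
  'n' => row 1
  'e' => row 2
  'p' => row 1
  'm' => row 0
  'c' => row 1
  'n' => row 2
  'l' => row 1
Rows:
  Row 0: "nm"
  Row 1: "npcl"
  Row 2: "en"
First row length: 2

2


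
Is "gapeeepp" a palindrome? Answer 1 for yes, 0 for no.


Input: gapeeepp
Reversed: ppeeepag
  Compare pos 0 ('g') with pos 7 ('p'): MISMATCH
  Compare pos 1 ('a') with pos 6 ('p'): MISMATCH
  Compare pos 2 ('p') with pos 5 ('e'): MISMATCH
  Compare pos 3 ('e') with pos 4 ('e'): match
Result: not a palindrome

0


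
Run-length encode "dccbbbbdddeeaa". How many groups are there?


Input: dccbbbbdddeeaa
Scanning for consecutive runs:
  Group 1: 'd' x 1 (positions 0-0)
  Group 2: 'c' x 2 (positions 1-2)
  Group 3: 'b' x 4 (positions 3-6)
  Group 4: 'd' x 3 (positions 7-9)
  Group 5: 'e' x 2 (positions 10-11)
  Group 6: 'a' x 2 (positions 12-13)
Total groups: 6

6


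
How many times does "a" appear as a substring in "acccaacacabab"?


Searching for "a" in "acccaacacabab"
Scanning each position:
  Position 0: "a" => MATCH
  Position 1: "c" => no
  Position 2: "c" => no
  Position 3: "c" => no
  Position 4: "a" => MATCH
  Position 5: "a" => MATCH
  Position 6: "c" => no
  Position 7: "a" => MATCH
  Position 8: "c" => no
  Position 9: "a" => MATCH
  Position 10: "b" => no
  Position 11: "a" => MATCH
  Position 12: "b" => no
Total occurrences: 6

6


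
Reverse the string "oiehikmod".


Input: oiehikmod
Reading characters right to left:
  Position 8: 'd'
  Position 7: 'o'
  Position 6: 'm'
  Position 5: 'k'
  Position 4: 'i'
  Position 3: 'h'
  Position 2: 'e'
  Position 1: 'i'
  Position 0: 'o'
Reversed: domkiheio

domkiheio


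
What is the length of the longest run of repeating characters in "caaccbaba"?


Input: "caaccbaba"
Scanning for longest run:
  Position 1 ('a'): new char, reset run to 1
  Position 2 ('a'): continues run of 'a', length=2
  Position 3 ('c'): new char, reset run to 1
  Position 4 ('c'): continues run of 'c', length=2
  Position 5 ('b'): new char, reset run to 1
  Position 6 ('a'): new char, reset run to 1
  Position 7 ('b'): new char, reset run to 1
  Position 8 ('a'): new char, reset run to 1
Longest run: 'a' with length 2

2


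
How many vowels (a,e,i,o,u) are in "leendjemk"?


Input: leendjemk
Checking each character:
  'l' at position 0: consonant
  'e' at position 1: vowel (running total: 1)
  'e' at position 2: vowel (running total: 2)
  'n' at position 3: consonant
  'd' at position 4: consonant
  'j' at position 5: consonant
  'e' at position 6: vowel (running total: 3)
  'm' at position 7: consonant
  'k' at position 8: consonant
Total vowels: 3

3


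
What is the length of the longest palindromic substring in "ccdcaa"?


Input: "ccdcaa"
Checking substrings for palindromes:
  [1:4] "cdc" (len 3) => palindrome
  [0:2] "cc" (len 2) => palindrome
  [4:6] "aa" (len 2) => palindrome
Longest palindromic substring: "cdc" with length 3

3


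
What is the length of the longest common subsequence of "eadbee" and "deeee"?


LCS of "eadbee" and "deeee"
DP table:
           d    e    e    e    e
      0    0    0    0    0    0
  e   0    0    1    1    1    1
  a   0    0    1    1    1    1
  d   0    1    1    1    1    1
  b   0    1    1    1    1    1
  e   0    1    2    2    2    2
  e   0    1    2    3    3    3
LCS length = dp[6][5] = 3

3


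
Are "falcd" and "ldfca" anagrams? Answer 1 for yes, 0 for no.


Strings: "falcd", "ldfca"
Sorted first:  acdfl
Sorted second: acdfl
Sorted forms match => anagrams

1


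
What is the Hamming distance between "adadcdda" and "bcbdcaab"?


Comparing "adadcdda" and "bcbdcaab" position by position:
  Position 0: 'a' vs 'b' => differ
  Position 1: 'd' vs 'c' => differ
  Position 2: 'a' vs 'b' => differ
  Position 3: 'd' vs 'd' => same
  Position 4: 'c' vs 'c' => same
  Position 5: 'd' vs 'a' => differ
  Position 6: 'd' vs 'a' => differ
  Position 7: 'a' vs 'b' => differ
Total differences (Hamming distance): 6

6


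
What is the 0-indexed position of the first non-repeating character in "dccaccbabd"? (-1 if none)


Input: dccaccbabd
Character frequencies:
  'a': 2
  'b': 2
  'c': 4
  'd': 2
Scanning left to right for freq == 1:
  Position 0 ('d'): freq=2, skip
  Position 1 ('c'): freq=4, skip
  Position 2 ('c'): freq=4, skip
  Position 3 ('a'): freq=2, skip
  Position 4 ('c'): freq=4, skip
  Position 5 ('c'): freq=4, skip
  Position 6 ('b'): freq=2, skip
  Position 7 ('a'): freq=2, skip
  Position 8 ('b'): freq=2, skip
  Position 9 ('d'): freq=2, skip
  No unique character found => answer = -1

-1


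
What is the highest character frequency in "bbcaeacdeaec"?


Input: bbcaeacdeaec
Character counts:
  'a': 3
  'b': 2
  'c': 3
  'd': 1
  'e': 3
Maximum frequency: 3

3


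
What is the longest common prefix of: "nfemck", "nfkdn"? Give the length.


Words: nfemck, nfkdn
  Position 0: all 'n' => match
  Position 1: all 'f' => match
  Position 2: ('e', 'k') => mismatch, stop
LCP = "nf" (length 2)

2


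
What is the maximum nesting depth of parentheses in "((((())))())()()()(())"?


Input: "((((())))())()()()(())"
Tracking depth:
  Position 0 '(': depth becomes 1
  Position 1 '(': depth becomes 2
  Position 2 '(': depth becomes 3
  Position 3 '(': depth becomes 4
  Position 4 '(': depth becomes 5
  Position 5 ')': depth becomes 4
  Position 6 ')': depth becomes 3
  Position 7 ')': depth becomes 2
  Position 8 ')': depth becomes 1
  Position 9 '(': depth becomes 2
  Position 10 ')': depth becomes 1
  Position 11 ')': depth becomes 0
  Position 12 '(': depth becomes 1
  Position 13 ')': depth becomes 0
  Position 14 '(': depth becomes 1
  Position 15 ')': depth becomes 0
  Position 16 '(': depth becomes 1
  Position 17 ')': depth becomes 0
  Position 18 '(': depth becomes 1
  Position 19 '(': depth becomes 2
  Position 20 ')': depth becomes 1
  Position 21 ')': depth becomes 0
Maximum depth reached: 5

5


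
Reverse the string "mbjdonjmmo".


Input: mbjdonjmmo
Reading characters right to left:
  Position 9: 'o'
  Position 8: 'm'
  Position 7: 'm'
  Position 6: 'j'
  Position 5: 'n'
  Position 4: 'o'
  Position 3: 'd'
  Position 2: 'j'
  Position 1: 'b'
  Position 0: 'm'
Reversed: ommjnodjbm

ommjnodjbm


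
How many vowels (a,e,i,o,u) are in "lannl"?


Input: lannl
Checking each character:
  'l' at position 0: consonant
  'a' at position 1: vowel (running total: 1)
  'n' at position 2: consonant
  'n' at position 3: consonant
  'l' at position 4: consonant
Total vowels: 1

1


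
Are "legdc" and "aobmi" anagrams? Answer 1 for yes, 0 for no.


Strings: "legdc", "aobmi"
Sorted first:  cdegl
Sorted second: abimo
Differ at position 0: 'c' vs 'a' => not anagrams

0


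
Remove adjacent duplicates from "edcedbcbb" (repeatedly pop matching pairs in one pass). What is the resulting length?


Input: edcedbcbb
Stack-based adjacent duplicate removal:
  Read 'e': push. Stack: e
  Read 'd': push. Stack: ed
  Read 'c': push. Stack: edc
  Read 'e': push. Stack: edce
  Read 'd': push. Stack: edced
  Read 'b': push. Stack: edcedb
  Read 'c': push. Stack: edcedbc
  Read 'b': push. Stack: edcedbcb
  Read 'b': matches stack top 'b' => pop. Stack: edcedbc
Final stack: "edcedbc" (length 7)

7


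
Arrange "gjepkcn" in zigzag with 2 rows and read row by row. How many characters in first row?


Zigzag "gjepkcn" into 2 rows:
Placing characters:
  'g' => row 0
  'j' => row 1
  'e' => row 0
  'p' => row 1
  'k' => row 0
  'c' => row 1
  'n' => row 0
Rows:
  Row 0: "gekn"
  Row 1: "jpc"
First row length: 4

4


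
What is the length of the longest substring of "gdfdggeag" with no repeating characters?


Input: "gdfdggeag"
Sliding window (track last position of each char):
  Position 0 ('g'): window [0,0] length 1 -- new best
  Position 1 ('d'): window [0,1] length 2 -- new best
  Position 2 ('f'): window [0,2] length 3 -- new best
  Position 3 ('d'): repeat (last at 1), move window start to 2
  Position 3 ('d'): window [2,3] length 2
  Position 4 ('g'): window [2,4] length 3
  Position 5 ('g'): repeat (last at 4), move window start to 5
  Position 5 ('g'): window [5,5] length 1
  Position 6 ('e'): window [5,6] length 2
  Position 7 ('a'): window [5,7] length 3
  Position 8 ('g'): repeat (last at 5), move window start to 6
  Position 8 ('g'): window [6,8] length 3
Longest substring with no repeats: "gdf" with length 3

3


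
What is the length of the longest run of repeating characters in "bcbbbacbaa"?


Input: "bcbbbacbaa"
Scanning for longest run:
  Position 1 ('c'): new char, reset run to 1
  Position 2 ('b'): new char, reset run to 1
  Position 3 ('b'): continues run of 'b', length=2
  Position 4 ('b'): continues run of 'b', length=3
  Position 5 ('a'): new char, reset run to 1
  Position 6 ('c'): new char, reset run to 1
  Position 7 ('b'): new char, reset run to 1
  Position 8 ('a'): new char, reset run to 1
  Position 9 ('a'): continues run of 'a', length=2
Longest run: 'b' with length 3

3


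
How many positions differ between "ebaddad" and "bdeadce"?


Comparing "ebaddad" and "bdeadce" position by position:
  Position 0: 'e' vs 'b' => DIFFER
  Position 1: 'b' vs 'd' => DIFFER
  Position 2: 'a' vs 'e' => DIFFER
  Position 3: 'd' vs 'a' => DIFFER
  Position 4: 'd' vs 'd' => same
  Position 5: 'a' vs 'c' => DIFFER
  Position 6: 'd' vs 'e' => DIFFER
Positions that differ: 6

6


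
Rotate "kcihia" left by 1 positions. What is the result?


Input: "kcihia", rotate left by 1
First 1 characters: "k"
Remaining characters: "cihia"
Concatenate remaining + first: "cihia" + "k" = "cihiak"

cihiak


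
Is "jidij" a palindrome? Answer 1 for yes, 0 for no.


Input: jidij
Reversed: jidij
  Compare pos 0 ('j') with pos 4 ('j'): match
  Compare pos 1 ('i') with pos 3 ('i'): match
Result: palindrome

1


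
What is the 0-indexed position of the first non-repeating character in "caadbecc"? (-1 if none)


Input: caadbecc
Character frequencies:
  'a': 2
  'b': 1
  'c': 3
  'd': 1
  'e': 1
Scanning left to right for freq == 1:
  Position 0 ('c'): freq=3, skip
  Position 1 ('a'): freq=2, skip
  Position 2 ('a'): freq=2, skip
  Position 3 ('d'): unique! => answer = 3

3


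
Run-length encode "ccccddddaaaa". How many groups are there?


Input: ccccddddaaaa
Scanning for consecutive runs:
  Group 1: 'c' x 4 (positions 0-3)
  Group 2: 'd' x 4 (positions 4-7)
  Group 3: 'a' x 4 (positions 8-11)
Total groups: 3

3


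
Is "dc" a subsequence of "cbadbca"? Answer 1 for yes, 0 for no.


Check if "dc" is a subsequence of "cbadbca"
Greedy scan:
  Position 0 ('c'): no match needed
  Position 1 ('b'): no match needed
  Position 2 ('a'): no match needed
  Position 3 ('d'): matches sub[0] = 'd'
  Position 4 ('b'): no match needed
  Position 5 ('c'): matches sub[1] = 'c'
  Position 6 ('a'): no match needed
All 2 characters matched => is a subsequence

1


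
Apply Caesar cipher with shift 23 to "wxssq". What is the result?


Caesar cipher: shift "wxssq" by 23
  'w' (pos 22) + 23 = pos 19 = 't'
  'x' (pos 23) + 23 = pos 20 = 'u'
  's' (pos 18) + 23 = pos 15 = 'p'
  's' (pos 18) + 23 = pos 15 = 'p'
  'q' (pos 16) + 23 = pos 13 = 'n'
Result: tuppn

tuppn


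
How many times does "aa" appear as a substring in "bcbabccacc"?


Searching for "aa" in "bcbabccacc"
Scanning each position:
  Position 0: "bc" => no
  Position 1: "cb" => no
  Position 2: "ba" => no
  Position 3: "ab" => no
  Position 4: "bc" => no
  Position 5: "cc" => no
  Position 6: "ca" => no
  Position 7: "ac" => no
  Position 8: "cc" => no
Total occurrences: 0

0


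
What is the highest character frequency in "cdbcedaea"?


Input: cdbcedaea
Character counts:
  'a': 2
  'b': 1
  'c': 2
  'd': 2
  'e': 2
Maximum frequency: 2

2


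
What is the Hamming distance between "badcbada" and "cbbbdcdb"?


Comparing "badcbada" and "cbbbdcdb" position by position:
  Position 0: 'b' vs 'c' => differ
  Position 1: 'a' vs 'b' => differ
  Position 2: 'd' vs 'b' => differ
  Position 3: 'c' vs 'b' => differ
  Position 4: 'b' vs 'd' => differ
  Position 5: 'a' vs 'c' => differ
  Position 6: 'd' vs 'd' => same
  Position 7: 'a' vs 'b' => differ
Total differences (Hamming distance): 7

7


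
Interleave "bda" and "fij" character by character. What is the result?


Interleaving "bda" and "fij":
  Position 0: 'b' from first, 'f' from second => "bf"
  Position 1: 'd' from first, 'i' from second => "di"
  Position 2: 'a' from first, 'j' from second => "aj"
Result: bfdiaj

bfdiaj


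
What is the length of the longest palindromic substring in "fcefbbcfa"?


Input: "fcefbbcfa"
Checking substrings for palindromes:
  [4:6] "bb" (len 2) => palindrome
Longest palindromic substring: "bb" with length 2

2


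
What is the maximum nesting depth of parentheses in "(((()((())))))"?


Input: "(((()((())))))"
Tracking depth:
  Position 0 '(': depth becomes 1
  Position 1 '(': depth becomes 2
  Position 2 '(': depth becomes 3
  Position 3 '(': depth becomes 4
  Position 4 ')': depth becomes 3
  Position 5 '(': depth becomes 4
  Position 6 '(': depth becomes 5
  Position 7 '(': depth becomes 6
  Position 8 ')': depth becomes 5
  Position 9 ')': depth becomes 4
  Position 10 ')': depth becomes 3
  Position 11 ')': depth becomes 2
  Position 12 ')': depth becomes 1
  Position 13 ')': depth becomes 0
Maximum depth reached: 6

6


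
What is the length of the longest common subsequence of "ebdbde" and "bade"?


LCS of "ebdbde" and "bade"
DP table:
           b    a    d    e
      0    0    0    0    0
  e   0    0    0    0    1
  b   0    1    1    1    1
  d   0    1    1    2    2
  b   0    1    1    2    2
  d   0    1    1    2    2
  e   0    1    1    2    3
LCS length = dp[6][4] = 3

3


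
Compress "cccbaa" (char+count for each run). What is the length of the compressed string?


Input: cccbaa
Runs:
  'c' x 3 => "c3"
  'b' x 1 => "b1"
  'a' x 2 => "a2"
Compressed: "c3b1a2"
Compressed length: 6

6


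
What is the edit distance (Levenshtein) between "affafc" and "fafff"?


Computing edit distance: "affafc" -> "fafff"
DP table:
           f    a    f    f    f
      0    1    2    3    4    5
  a   1    1    1    2    3    4
  f   2    1    2    1    2    3
  f   3    2    2    2    1    2
  a   4    3    2    3    2    2
  f   5    4    3    2    3    2
  c   6    5    4    3    3    3
Edit distance = dp[6][5] = 3

3


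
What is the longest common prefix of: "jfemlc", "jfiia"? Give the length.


Words: jfemlc, jfiia
  Position 0: all 'j' => match
  Position 1: all 'f' => match
  Position 2: ('e', 'i') => mismatch, stop
LCP = "jf" (length 2)

2


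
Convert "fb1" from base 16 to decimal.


Input: "fb1" in base 16
Positional expansion:
  Digit 'f' (value 15) x 16^2 = 3840
  Digit 'b' (value 11) x 16^1 = 176
  Digit '1' (value 1) x 16^0 = 1
Sum = 4017

4017


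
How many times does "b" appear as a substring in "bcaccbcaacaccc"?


Searching for "b" in "bcaccbcaacaccc"
Scanning each position:
  Position 0: "b" => MATCH
  Position 1: "c" => no
  Position 2: "a" => no
  Position 3: "c" => no
  Position 4: "c" => no
  Position 5: "b" => MATCH
  Position 6: "c" => no
  Position 7: "a" => no
  Position 8: "a" => no
  Position 9: "c" => no
  Position 10: "a" => no
  Position 11: "c" => no
  Position 12: "c" => no
  Position 13: "c" => no
Total occurrences: 2

2


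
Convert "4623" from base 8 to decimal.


Input: "4623" in base 8
Positional expansion:
  Digit '4' (value 4) x 8^3 = 2048
  Digit '6' (value 6) x 8^2 = 384
  Digit '2' (value 2) x 8^1 = 16
  Digit '3' (value 3) x 8^0 = 3
Sum = 2451

2451


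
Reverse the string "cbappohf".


Input: cbappohf
Reading characters right to left:
  Position 7: 'f'
  Position 6: 'h'
  Position 5: 'o'
  Position 4: 'p'
  Position 3: 'p'
  Position 2: 'a'
  Position 1: 'b'
  Position 0: 'c'
Reversed: fhoppabc

fhoppabc


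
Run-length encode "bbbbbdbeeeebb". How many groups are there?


Input: bbbbbdbeeeebb
Scanning for consecutive runs:
  Group 1: 'b' x 5 (positions 0-4)
  Group 2: 'd' x 1 (positions 5-5)
  Group 3: 'b' x 1 (positions 6-6)
  Group 4: 'e' x 4 (positions 7-10)
  Group 5: 'b' x 2 (positions 11-12)
Total groups: 5

5


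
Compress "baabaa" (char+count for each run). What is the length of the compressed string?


Input: baabaa
Runs:
  'b' x 1 => "b1"
  'a' x 2 => "a2"
  'b' x 1 => "b1"
  'a' x 2 => "a2"
Compressed: "b1a2b1a2"
Compressed length: 8

8


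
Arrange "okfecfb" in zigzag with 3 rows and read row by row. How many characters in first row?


Zigzag "okfecfb" into 3 rows:
Placing characters:
  'o' => row 0
  'k' => row 1
  'f' => row 2
  'e' => row 1
  'c' => row 0
  'f' => row 1
  'b' => row 2
Rows:
  Row 0: "oc"
  Row 1: "kef"
  Row 2: "fb"
First row length: 2

2


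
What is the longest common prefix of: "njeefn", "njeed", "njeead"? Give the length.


Words: njeefn, njeed, njeead
  Position 0: all 'n' => match
  Position 1: all 'j' => match
  Position 2: all 'e' => match
  Position 3: all 'e' => match
  Position 4: ('f', 'd', 'a') => mismatch, stop
LCP = "njee" (length 4)

4


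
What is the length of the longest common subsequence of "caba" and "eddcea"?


LCS of "caba" and "eddcea"
DP table:
           e    d    d    c    e    a
      0    0    0    0    0    0    0
  c   0    0    0    0    1    1    1
  a   0    0    0    0    1    1    2
  b   0    0    0    0    1    1    2
  a   0    0    0    0    1    1    2
LCS length = dp[4][6] = 2

2


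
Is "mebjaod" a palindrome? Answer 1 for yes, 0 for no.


Input: mebjaod
Reversed: doajbem
  Compare pos 0 ('m') with pos 6 ('d'): MISMATCH
  Compare pos 1 ('e') with pos 5 ('o'): MISMATCH
  Compare pos 2 ('b') with pos 4 ('a'): MISMATCH
Result: not a palindrome

0


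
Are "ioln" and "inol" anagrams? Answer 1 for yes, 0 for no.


Strings: "ioln", "inol"
Sorted first:  ilno
Sorted second: ilno
Sorted forms match => anagrams

1


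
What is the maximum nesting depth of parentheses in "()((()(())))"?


Input: "()((()(())))"
Tracking depth:
  Position 0 '(': depth becomes 1
  Position 1 ')': depth becomes 0
  Position 2 '(': depth becomes 1
  Position 3 '(': depth becomes 2
  Position 4 '(': depth becomes 3
  Position 5 ')': depth becomes 2
  Position 6 '(': depth becomes 3
  Position 7 '(': depth becomes 4
  Position 8 ')': depth becomes 3
  Position 9 ')': depth becomes 2
  Position 10 ')': depth becomes 1
  Position 11 ')': depth becomes 0
Maximum depth reached: 4

4


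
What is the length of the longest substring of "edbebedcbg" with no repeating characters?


Input: "edbebedcbg"
Sliding window (track last position of each char):
  Position 0 ('e'): window [0,0] length 1 -- new best
  Position 1 ('d'): window [0,1] length 2 -- new best
  Position 2 ('b'): window [0,2] length 3 -- new best
  Position 3 ('e'): repeat (last at 0), move window start to 1
  Position 3 ('e'): window [1,3] length 3
  Position 4 ('b'): repeat (last at 2), move window start to 3
  Position 4 ('b'): window [3,4] length 2
  Position 5 ('e'): repeat (last at 3), move window start to 4
  Position 5 ('e'): window [4,5] length 2
  Position 6 ('d'): window [4,6] length 3
  Position 7 ('c'): window [4,7] length 4 -- new best
  Position 8 ('b'): repeat (last at 4), move window start to 5
  Position 8 ('b'): window [5,8] length 4
  Position 9 ('g'): window [5,9] length 5 -- new best
Longest substring with no repeats: "edcbg" with length 5

5


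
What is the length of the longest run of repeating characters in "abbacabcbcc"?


Input: "abbacabcbcc"
Scanning for longest run:
  Position 1 ('b'): new char, reset run to 1
  Position 2 ('b'): continues run of 'b', length=2
  Position 3 ('a'): new char, reset run to 1
  Position 4 ('c'): new char, reset run to 1
  Position 5 ('a'): new char, reset run to 1
  Position 6 ('b'): new char, reset run to 1
  Position 7 ('c'): new char, reset run to 1
  Position 8 ('b'): new char, reset run to 1
  Position 9 ('c'): new char, reset run to 1
  Position 10 ('c'): continues run of 'c', length=2
Longest run: 'b' with length 2

2


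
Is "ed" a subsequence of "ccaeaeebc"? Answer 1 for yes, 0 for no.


Check if "ed" is a subsequence of "ccaeaeebc"
Greedy scan:
  Position 0 ('c'): no match needed
  Position 1 ('c'): no match needed
  Position 2 ('a'): no match needed
  Position 3 ('e'): matches sub[0] = 'e'
  Position 4 ('a'): no match needed
  Position 5 ('e'): no match needed
  Position 6 ('e'): no match needed
  Position 7 ('b'): no match needed
  Position 8 ('c'): no match needed
Only matched 1/2 characters => not a subsequence

0


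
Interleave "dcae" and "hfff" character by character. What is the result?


Interleaving "dcae" and "hfff":
  Position 0: 'd' from first, 'h' from second => "dh"
  Position 1: 'c' from first, 'f' from second => "cf"
  Position 2: 'a' from first, 'f' from second => "af"
  Position 3: 'e' from first, 'f' from second => "ef"
Result: dhcfafef

dhcfafef


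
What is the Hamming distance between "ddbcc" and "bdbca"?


Comparing "ddbcc" and "bdbca" position by position:
  Position 0: 'd' vs 'b' => differ
  Position 1: 'd' vs 'd' => same
  Position 2: 'b' vs 'b' => same
  Position 3: 'c' vs 'c' => same
  Position 4: 'c' vs 'a' => differ
Total differences (Hamming distance): 2

2


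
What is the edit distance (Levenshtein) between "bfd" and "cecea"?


Computing edit distance: "bfd" -> "cecea"
DP table:
           c    e    c    e    a
      0    1    2    3    4    5
  b   1    1    2    3    4    5
  f   2    2    2    3    4    5
  d   3    3    3    3    4    5
Edit distance = dp[3][5] = 5

5


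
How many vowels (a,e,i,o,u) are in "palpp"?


Input: palpp
Checking each character:
  'p' at position 0: consonant
  'a' at position 1: vowel (running total: 1)
  'l' at position 2: consonant
  'p' at position 3: consonant
  'p' at position 4: consonant
Total vowels: 1

1


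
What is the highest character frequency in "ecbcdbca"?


Input: ecbcdbca
Character counts:
  'a': 1
  'b': 2
  'c': 3
  'd': 1
  'e': 1
Maximum frequency: 3

3


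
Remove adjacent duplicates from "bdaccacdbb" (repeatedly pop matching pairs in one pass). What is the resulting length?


Input: bdaccacdbb
Stack-based adjacent duplicate removal:
  Read 'b': push. Stack: b
  Read 'd': push. Stack: bd
  Read 'a': push. Stack: bda
  Read 'c': push. Stack: bdac
  Read 'c': matches stack top 'c' => pop. Stack: bda
  Read 'a': matches stack top 'a' => pop. Stack: bd
  Read 'c': push. Stack: bdc
  Read 'd': push. Stack: bdcd
  Read 'b': push. Stack: bdcdb
  Read 'b': matches stack top 'b' => pop. Stack: bdcd
Final stack: "bdcd" (length 4)

4


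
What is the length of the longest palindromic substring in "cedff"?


Input: "cedff"
Checking substrings for palindromes:
  [3:5] "ff" (len 2) => palindrome
Longest palindromic substring: "ff" with length 2

2


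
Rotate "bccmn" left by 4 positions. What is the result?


Input: "bccmn", rotate left by 4
First 4 characters: "bccm"
Remaining characters: "n"
Concatenate remaining + first: "n" + "bccm" = "nbccm"

nbccm


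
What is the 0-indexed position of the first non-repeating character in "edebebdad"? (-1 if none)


Input: edebebdad
Character frequencies:
  'a': 1
  'b': 2
  'd': 3
  'e': 3
Scanning left to right for freq == 1:
  Position 0 ('e'): freq=3, skip
  Position 1 ('d'): freq=3, skip
  Position 2 ('e'): freq=3, skip
  Position 3 ('b'): freq=2, skip
  Position 4 ('e'): freq=3, skip
  Position 5 ('b'): freq=2, skip
  Position 6 ('d'): freq=3, skip
  Position 7 ('a'): unique! => answer = 7

7


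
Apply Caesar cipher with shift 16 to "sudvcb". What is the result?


Caesar cipher: shift "sudvcb" by 16
  's' (pos 18) + 16 = pos 8 = 'i'
  'u' (pos 20) + 16 = pos 10 = 'k'
  'd' (pos 3) + 16 = pos 19 = 't'
  'v' (pos 21) + 16 = pos 11 = 'l'
  'c' (pos 2) + 16 = pos 18 = 's'
  'b' (pos 1) + 16 = pos 17 = 'r'
Result: iktlsr

iktlsr


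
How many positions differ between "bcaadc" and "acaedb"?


Comparing "bcaadc" and "acaedb" position by position:
  Position 0: 'b' vs 'a' => DIFFER
  Position 1: 'c' vs 'c' => same
  Position 2: 'a' vs 'a' => same
  Position 3: 'a' vs 'e' => DIFFER
  Position 4: 'd' vs 'd' => same
  Position 5: 'c' vs 'b' => DIFFER
Positions that differ: 3

3


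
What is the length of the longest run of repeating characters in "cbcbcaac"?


Input: "cbcbcaac"
Scanning for longest run:
  Position 1 ('b'): new char, reset run to 1
  Position 2 ('c'): new char, reset run to 1
  Position 3 ('b'): new char, reset run to 1
  Position 4 ('c'): new char, reset run to 1
  Position 5 ('a'): new char, reset run to 1
  Position 6 ('a'): continues run of 'a', length=2
  Position 7 ('c'): new char, reset run to 1
Longest run: 'a' with length 2

2


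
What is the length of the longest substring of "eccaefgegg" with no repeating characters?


Input: "eccaefgegg"
Sliding window (track last position of each char):
  Position 0 ('e'): window [0,0] length 1 -- new best
  Position 1 ('c'): window [0,1] length 2 -- new best
  Position 2 ('c'): repeat (last at 1), move window start to 2
  Position 2 ('c'): window [2,2] length 1
  Position 3 ('a'): window [2,3] length 2
  Position 4 ('e'): window [2,4] length 3 -- new best
  Position 5 ('f'): window [2,5] length 4 -- new best
  Position 6 ('g'): window [2,6] length 5 -- new best
  Position 7 ('e'): repeat (last at 4), move window start to 5
  Position 7 ('e'): window [5,7] length 3
  Position 8 ('g'): repeat (last at 6), move window start to 7
  Position 8 ('g'): window [7,8] length 2
  Position 9 ('g'): repeat (last at 8), move window start to 9
  Position 9 ('g'): window [9,9] length 1
Longest substring with no repeats: "caefg" with length 5

5


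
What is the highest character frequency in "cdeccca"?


Input: cdeccca
Character counts:
  'a': 1
  'c': 4
  'd': 1
  'e': 1
Maximum frequency: 4

4


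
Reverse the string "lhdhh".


Input: lhdhh
Reading characters right to left:
  Position 4: 'h'
  Position 3: 'h'
  Position 2: 'd'
  Position 1: 'h'
  Position 0: 'l'
Reversed: hhdhl

hhdhl


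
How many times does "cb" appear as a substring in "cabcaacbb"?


Searching for "cb" in "cabcaacbb"
Scanning each position:
  Position 0: "ca" => no
  Position 1: "ab" => no
  Position 2: "bc" => no
  Position 3: "ca" => no
  Position 4: "aa" => no
  Position 5: "ac" => no
  Position 6: "cb" => MATCH
  Position 7: "bb" => no
Total occurrences: 1

1


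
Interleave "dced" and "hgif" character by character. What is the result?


Interleaving "dced" and "hgif":
  Position 0: 'd' from first, 'h' from second => "dh"
  Position 1: 'c' from first, 'g' from second => "cg"
  Position 2: 'e' from first, 'i' from second => "ei"
  Position 3: 'd' from first, 'f' from second => "df"
Result: dhcgeidf

dhcgeidf


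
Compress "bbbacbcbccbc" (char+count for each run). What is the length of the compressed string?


Input: bbbacbcbccbc
Runs:
  'b' x 3 => "b3"
  'a' x 1 => "a1"
  'c' x 1 => "c1"
  'b' x 1 => "b1"
  'c' x 1 => "c1"
  'b' x 1 => "b1"
  'c' x 2 => "c2"
  'b' x 1 => "b1"
  'c' x 1 => "c1"
Compressed: "b3a1c1b1c1b1c2b1c1"
Compressed length: 18

18


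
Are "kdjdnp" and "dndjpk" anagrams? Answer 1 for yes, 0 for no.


Strings: "kdjdnp", "dndjpk"
Sorted first:  ddjknp
Sorted second: ddjknp
Sorted forms match => anagrams

1


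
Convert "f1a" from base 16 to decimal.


Input: "f1a" in base 16
Positional expansion:
  Digit 'f' (value 15) x 16^2 = 3840
  Digit '1' (value 1) x 16^1 = 16
  Digit 'a' (value 10) x 16^0 = 10
Sum = 3866

3866


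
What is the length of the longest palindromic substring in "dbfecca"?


Input: "dbfecca"
Checking substrings for palindromes:
  [4:6] "cc" (len 2) => palindrome
Longest palindromic substring: "cc" with length 2

2


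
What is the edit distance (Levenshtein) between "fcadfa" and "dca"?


Computing edit distance: "fcadfa" -> "dca"
DP table:
           d    c    a
      0    1    2    3
  f   1    1    2    3
  c   2    2    1    2
  a   3    3    2    1
  d   4    3    3    2
  f   5    4    4    3
  a   6    5    5    4
Edit distance = dp[6][3] = 4

4


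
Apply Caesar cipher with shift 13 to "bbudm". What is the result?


Caesar cipher: shift "bbudm" by 13
  'b' (pos 1) + 13 = pos 14 = 'o'
  'b' (pos 1) + 13 = pos 14 = 'o'
  'u' (pos 20) + 13 = pos 7 = 'h'
  'd' (pos 3) + 13 = pos 16 = 'q'
  'm' (pos 12) + 13 = pos 25 = 'z'
Result: oohqz

oohqz


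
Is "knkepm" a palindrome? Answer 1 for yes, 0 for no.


Input: knkepm
Reversed: mpeknk
  Compare pos 0 ('k') with pos 5 ('m'): MISMATCH
  Compare pos 1 ('n') with pos 4 ('p'): MISMATCH
  Compare pos 2 ('k') with pos 3 ('e'): MISMATCH
Result: not a palindrome

0


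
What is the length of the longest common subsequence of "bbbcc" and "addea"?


LCS of "bbbcc" and "addea"
DP table:
           a    d    d    e    a
      0    0    0    0    0    0
  b   0    0    0    0    0    0
  b   0    0    0    0    0    0
  b   0    0    0    0    0    0
  c   0    0    0    0    0    0
  c   0    0    0    0    0    0
LCS length = dp[5][5] = 0

0


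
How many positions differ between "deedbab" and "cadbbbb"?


Comparing "deedbab" and "cadbbbb" position by position:
  Position 0: 'd' vs 'c' => DIFFER
  Position 1: 'e' vs 'a' => DIFFER
  Position 2: 'e' vs 'd' => DIFFER
  Position 3: 'd' vs 'b' => DIFFER
  Position 4: 'b' vs 'b' => same
  Position 5: 'a' vs 'b' => DIFFER
  Position 6: 'b' vs 'b' => same
Positions that differ: 5

5


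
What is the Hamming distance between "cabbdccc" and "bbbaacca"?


Comparing "cabbdccc" and "bbbaacca" position by position:
  Position 0: 'c' vs 'b' => differ
  Position 1: 'a' vs 'b' => differ
  Position 2: 'b' vs 'b' => same
  Position 3: 'b' vs 'a' => differ
  Position 4: 'd' vs 'a' => differ
  Position 5: 'c' vs 'c' => same
  Position 6: 'c' vs 'c' => same
  Position 7: 'c' vs 'a' => differ
Total differences (Hamming distance): 5

5


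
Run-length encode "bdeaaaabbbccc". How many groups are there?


Input: bdeaaaabbbccc
Scanning for consecutive runs:
  Group 1: 'b' x 1 (positions 0-0)
  Group 2: 'd' x 1 (positions 1-1)
  Group 3: 'e' x 1 (positions 2-2)
  Group 4: 'a' x 4 (positions 3-6)
  Group 5: 'b' x 3 (positions 7-9)
  Group 6: 'c' x 3 (positions 10-12)
Total groups: 6

6


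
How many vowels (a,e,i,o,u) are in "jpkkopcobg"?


Input: jpkkopcobg
Checking each character:
  'j' at position 0: consonant
  'p' at position 1: consonant
  'k' at position 2: consonant
  'k' at position 3: consonant
  'o' at position 4: vowel (running total: 1)
  'p' at position 5: consonant
  'c' at position 6: consonant
  'o' at position 7: vowel (running total: 2)
  'b' at position 8: consonant
  'g' at position 9: consonant
Total vowels: 2

2


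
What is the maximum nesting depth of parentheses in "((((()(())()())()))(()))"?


Input: "((((()(())()())()))(()))"
Tracking depth:
  Position 0 '(': depth becomes 1
  Position 1 '(': depth becomes 2
  Position 2 '(': depth becomes 3
  Position 3 '(': depth becomes 4
  Position 4 '(': depth becomes 5
  Position 5 ')': depth becomes 4
  Position 6 '(': depth becomes 5
  Position 7 '(': depth becomes 6
  Position 8 ')': depth becomes 5
  Position 9 ')': depth becomes 4
  Position 10 '(': depth becomes 5
  Position 11 ')': depth becomes 4
  Position 12 '(': depth becomes 5
  Position 13 ')': depth becomes 4
  Position 14 ')': depth becomes 3
  Position 15 '(': depth becomes 4
  Position 16 ')': depth becomes 3
  Position 17 ')': depth becomes 2
  Position 18 ')': depth becomes 1
  Position 19 '(': depth becomes 2
  Position 20 '(': depth becomes 3
  Position 21 ')': depth becomes 2
  Position 22 ')': depth becomes 1
  Position 23 ')': depth becomes 0
Maximum depth reached: 6

6


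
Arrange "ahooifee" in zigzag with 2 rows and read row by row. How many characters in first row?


Zigzag "ahooifee" into 2 rows:
Placing characters:
  'a' => row 0
  'h' => row 1
  'o' => row 0
  'o' => row 1
  'i' => row 0
  'f' => row 1
  'e' => row 0
  'e' => row 1
Rows:
  Row 0: "aoie"
  Row 1: "hofe"
First row length: 4

4


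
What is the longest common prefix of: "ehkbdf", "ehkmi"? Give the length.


Words: ehkbdf, ehkmi
  Position 0: all 'e' => match
  Position 1: all 'h' => match
  Position 2: all 'k' => match
  Position 3: ('b', 'm') => mismatch, stop
LCP = "ehk" (length 3)

3


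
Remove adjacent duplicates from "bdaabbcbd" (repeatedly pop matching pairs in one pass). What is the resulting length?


Input: bdaabbcbd
Stack-based adjacent duplicate removal:
  Read 'b': push. Stack: b
  Read 'd': push. Stack: bd
  Read 'a': push. Stack: bda
  Read 'a': matches stack top 'a' => pop. Stack: bd
  Read 'b': push. Stack: bdb
  Read 'b': matches stack top 'b' => pop. Stack: bd
  Read 'c': push. Stack: bdc
  Read 'b': push. Stack: bdcb
  Read 'd': push. Stack: bdcbd
Final stack: "bdcbd" (length 5)

5


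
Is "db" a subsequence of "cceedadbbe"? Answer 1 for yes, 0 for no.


Check if "db" is a subsequence of "cceedadbbe"
Greedy scan:
  Position 0 ('c'): no match needed
  Position 1 ('c'): no match needed
  Position 2 ('e'): no match needed
  Position 3 ('e'): no match needed
  Position 4 ('d'): matches sub[0] = 'd'
  Position 5 ('a'): no match needed
  Position 6 ('d'): no match needed
  Position 7 ('b'): matches sub[1] = 'b'
  Position 8 ('b'): no match needed
  Position 9 ('e'): no match needed
All 2 characters matched => is a subsequence

1


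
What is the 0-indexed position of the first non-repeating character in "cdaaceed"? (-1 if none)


Input: cdaaceed
Character frequencies:
  'a': 2
  'c': 2
  'd': 2
  'e': 2
Scanning left to right for freq == 1:
  Position 0 ('c'): freq=2, skip
  Position 1 ('d'): freq=2, skip
  Position 2 ('a'): freq=2, skip
  Position 3 ('a'): freq=2, skip
  Position 4 ('c'): freq=2, skip
  Position 5 ('e'): freq=2, skip
  Position 6 ('e'): freq=2, skip
  Position 7 ('d'): freq=2, skip
  No unique character found => answer = -1

-1


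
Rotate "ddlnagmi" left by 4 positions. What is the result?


Input: "ddlnagmi", rotate left by 4
First 4 characters: "ddln"
Remaining characters: "agmi"
Concatenate remaining + first: "agmi" + "ddln" = "agmiddln"

agmiddln


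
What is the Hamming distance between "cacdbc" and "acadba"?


Comparing "cacdbc" and "acadba" position by position:
  Position 0: 'c' vs 'a' => differ
  Position 1: 'a' vs 'c' => differ
  Position 2: 'c' vs 'a' => differ
  Position 3: 'd' vs 'd' => same
  Position 4: 'b' vs 'b' => same
  Position 5: 'c' vs 'a' => differ
Total differences (Hamming distance): 4

4


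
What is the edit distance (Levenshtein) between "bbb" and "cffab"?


Computing edit distance: "bbb" -> "cffab"
DP table:
           c    f    f    a    b
      0    1    2    3    4    5
  b   1    1    2    3    4    4
  b   2    2    2    3    4    4
  b   3    3    3    3    4    4
Edit distance = dp[3][5] = 4

4


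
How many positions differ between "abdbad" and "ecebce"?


Comparing "abdbad" and "ecebce" position by position:
  Position 0: 'a' vs 'e' => DIFFER
  Position 1: 'b' vs 'c' => DIFFER
  Position 2: 'd' vs 'e' => DIFFER
  Position 3: 'b' vs 'b' => same
  Position 4: 'a' vs 'c' => DIFFER
  Position 5: 'd' vs 'e' => DIFFER
Positions that differ: 5

5


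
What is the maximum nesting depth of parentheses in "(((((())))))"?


Input: "(((((())))))"
Tracking depth:
  Position 0 '(': depth becomes 1
  Position 1 '(': depth becomes 2
  Position 2 '(': depth becomes 3
  Position 3 '(': depth becomes 4
  Position 4 '(': depth becomes 5
  Position 5 '(': depth becomes 6
  Position 6 ')': depth becomes 5
  Position 7 ')': depth becomes 4
  Position 8 ')': depth becomes 3
  Position 9 ')': depth becomes 2
  Position 10 ')': depth becomes 1
  Position 11 ')': depth becomes 0
Maximum depth reached: 6

6


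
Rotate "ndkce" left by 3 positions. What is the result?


Input: "ndkce", rotate left by 3
First 3 characters: "ndk"
Remaining characters: "ce"
Concatenate remaining + first: "ce" + "ndk" = "cendk"

cendk
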